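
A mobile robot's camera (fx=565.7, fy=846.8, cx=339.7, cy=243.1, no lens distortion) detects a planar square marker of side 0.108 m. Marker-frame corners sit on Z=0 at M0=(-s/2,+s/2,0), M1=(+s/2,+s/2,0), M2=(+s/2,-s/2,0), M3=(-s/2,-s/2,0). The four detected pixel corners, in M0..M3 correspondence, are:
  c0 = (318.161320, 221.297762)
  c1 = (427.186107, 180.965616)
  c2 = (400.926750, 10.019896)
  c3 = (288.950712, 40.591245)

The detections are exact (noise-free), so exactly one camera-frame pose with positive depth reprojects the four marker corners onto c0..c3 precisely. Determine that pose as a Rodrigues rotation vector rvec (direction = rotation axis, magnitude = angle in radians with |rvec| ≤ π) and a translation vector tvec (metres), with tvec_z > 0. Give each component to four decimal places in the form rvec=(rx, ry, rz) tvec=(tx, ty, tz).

rvec=(0.0241, -0.2831, -0.2420) tvec=(0.0187, -0.0782, 0.5099)

Intrinsics K: fx=565.7, fy=846.8, cx=339.7, cy=243.1
Marker side s = 0.108 m; corners in marker frame (Z=0):
  M0 = (-0.0540, +0.0540, 0)
  M1 = (+0.0540, +0.0540, 0)
  M2 = (+0.0540, -0.0540, 0)
  M3 = (-0.0540, -0.0540, 0)
Detected image corners:
  c0 = (318.161320, 221.297762) px
  c1 = (427.186107, 180.965616) px
  c2 = (400.926750, 10.019896) px
  c3 = (288.950712, 40.591245) px
Planar DLT: solve 8×8 A·h = b for H (H[2,2]=1):
  H  [+1215.64665 +296.80509 +360.49183]
  H  [-267.76518 +1639.45648 +113.23935]
  H  [+0.53672 +0.11258 +1.00000]
B = K⁻¹H; ‖b₁‖=1.961073, ‖b₂‖=1.961073; λ = 2/(‖b₁‖+‖b₂‖) = 0.509925, sign → tz>0 ⇒ λ=+0.509925
r₁ = λ·B[:,0] = (+0.93144,-0.23981,+0.27369); r₂ = λ·B[:,1] = (+0.23307,+0.97076,+0.05741)
r₃ = r₁×r₂ = (-0.27945,+0.01031,+0.96010); SVD([r₁ r₂ r₃]) → R = UVᵀ:
  R  [+0.93144 +0.23307 -0.27945]
  R  [-0.23981 +0.97076 +0.01031]
  R  [+0.27369 +0.05741 +0.96010]
t = (+0.01874, -0.07820, +0.50992) m
tr R = 2.862312; θ = arccos((tr R − 1)/2) = 0.373226 rad = 21.384°
axis k = ((R−Rᵀ)₃₂, (R−Rᵀ)₁₃, (R−Rᵀ)₂₁) / (2 sinθ) = (+0.064581, -0.758510, -0.648454)
rvec = θ·k = (+0.024103, -0.283096, -0.242020)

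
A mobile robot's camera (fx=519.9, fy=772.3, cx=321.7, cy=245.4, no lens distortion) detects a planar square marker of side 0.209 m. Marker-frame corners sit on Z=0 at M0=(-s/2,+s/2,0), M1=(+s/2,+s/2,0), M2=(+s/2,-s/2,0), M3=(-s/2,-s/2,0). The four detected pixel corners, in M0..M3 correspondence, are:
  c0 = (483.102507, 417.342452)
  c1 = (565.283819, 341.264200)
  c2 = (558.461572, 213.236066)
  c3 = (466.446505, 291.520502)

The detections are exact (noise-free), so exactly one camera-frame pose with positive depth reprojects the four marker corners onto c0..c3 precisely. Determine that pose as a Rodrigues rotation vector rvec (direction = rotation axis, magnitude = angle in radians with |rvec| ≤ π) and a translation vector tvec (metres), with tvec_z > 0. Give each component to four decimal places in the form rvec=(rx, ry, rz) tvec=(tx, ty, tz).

rvec=(0.4714, -0.3409, -0.4033) tvec=(0.3728, 0.0924, 0.9790)

Intrinsics K: fx=519.9, fy=772.3, cx=321.7, cy=245.4
Marker side s = 0.209 m; corners in marker frame (Z=0):
  M0 = (-0.1045, +0.1045, 0)
  M1 = (+0.1045, +0.1045, 0)
  M2 = (+0.1045, -0.1045, 0)
  M3 = (-0.1045, -0.1045, 0)
Detected image corners:
  c0 = (483.102507, 417.342452) px
  c1 = (565.283819, 341.264200) px
  c2 = (558.461572, 213.236066) px
  c3 = (466.446505, 291.520502) px
Planar DLT: solve 8×8 A·h = b for H (H[2,2]=1):
  H  [+533.01216 +319.77471 +519.66809]
  H  [-297.39226 +768.39046 +318.30632]
  H  [+0.22675 +0.50965 +1.00000]
B = K⁻¹H; ‖b₁‖=1.021495, ‖b₂‖=1.021495; λ = 2/(‖b₁‖+‖b₂‖) = 0.978957, sign → tz>0 ⇒ λ=+0.978957
r₁ = λ·B[:,0] = (+0.86630,-0.44750,+0.22197); r₂ = λ·B[:,1] = (+0.29340,+0.81547,+0.49893)
r₃ = r₁×r₂ = (-0.40428,-0.36709,+0.83774); SVD([r₁ r₂ r₃]) → R = UVᵀ:
  R  [+0.86630 +0.29340 -0.40428]
  R  [-0.44750 +0.81547 -0.36709]
  R  [+0.22197 +0.49893 +0.83774]
t = (+0.37277, +0.09242, +0.97896) m
tr R = 2.519498; θ = arccos((tr R − 1)/2) = 0.707870 rad = 40.558°
axis k = ((R−Rᵀ)₃₂, (R−Rᵀ)₁₃, (R−Rᵀ)₂₁) / (2 sinθ) = (+0.665944, -0.481576, -0.569739)
rvec = θ·k = (+0.471402, -0.340893, -0.403301)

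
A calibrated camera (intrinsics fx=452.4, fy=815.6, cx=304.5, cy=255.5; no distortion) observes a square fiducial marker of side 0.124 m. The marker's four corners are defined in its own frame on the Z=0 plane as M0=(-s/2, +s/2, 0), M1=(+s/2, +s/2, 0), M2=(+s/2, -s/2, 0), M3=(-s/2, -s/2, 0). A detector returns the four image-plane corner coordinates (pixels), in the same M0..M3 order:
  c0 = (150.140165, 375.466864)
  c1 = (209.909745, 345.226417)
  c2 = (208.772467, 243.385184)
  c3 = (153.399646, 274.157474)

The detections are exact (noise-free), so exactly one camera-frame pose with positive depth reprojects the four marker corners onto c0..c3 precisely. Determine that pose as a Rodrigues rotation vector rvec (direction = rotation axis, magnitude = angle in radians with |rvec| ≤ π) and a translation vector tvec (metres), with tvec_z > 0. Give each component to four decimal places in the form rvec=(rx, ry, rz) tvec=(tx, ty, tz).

Intrinsics K: fx=452.4, fy=815.6, cx=304.5, cy=255.5
Marker side s = 0.124 m; corners in marker frame (Z=0):
  M0 = (-0.0620, +0.0620, 0)
  M1 = (+0.0620, +0.0620, 0)
  M2 = (+0.0620, -0.0620, 0)
  M3 = (-0.0620, -0.0620, 0)
Detected image corners:
  c0 = (150.140165, 375.466864) px
  c1 = (209.909745, 345.226417) px
  c2 = (208.772467, 243.385184) px
  c3 = (153.399646, 274.157474) px
Planar DLT: solve 8×8 A·h = b for H (H[2,2]=1):
  H  [+422.35203 -120.77166 +180.16816]
  H  [-316.82429 +627.16646 +307.82244]
  H  [-0.22846 -0.62010 +1.00000]
B = K⁻¹H; ‖b₁‖=1.155401, ‖b₂‖=1.155401; λ = 2/(‖b₁‖+‖b₂‖) = 0.865501, sign → tz>0 ⇒ λ=+0.865501
r₁ = λ·B[:,0] = (+0.94111,-0.27426,-0.19773); r₂ = λ·B[:,1] = (+0.13019,+0.83367,-0.53670)
r₃ = r₁×r₂ = (+0.31204,+0.47935,+0.82028); SVD([r₁ r₂ r₃]) → R = UVᵀ:
  R  [+0.94111 +0.13019 +0.31204]
  R  [-0.27426 +0.83367 +0.47935]
  R  [-0.19773 -0.53670 +0.82028]
t = (-0.23786, +0.05552, +0.86550) m
tr R = 2.595050; θ = arccos((tr R − 1)/2) = 0.647615 rad = 37.106°
axis k = ((R−Rᵀ)₃₂, (R−Rᵀ)₁₃, (R−Rᵀ)₂₁) / (2 sinθ) = (-0.842097, +0.422502, -0.335209)
rvec = θ·k = (-0.545354, +0.273618, -0.217086)

rvec=(-0.5454, 0.2736, -0.2171) tvec=(-0.2379, 0.0555, 0.8655)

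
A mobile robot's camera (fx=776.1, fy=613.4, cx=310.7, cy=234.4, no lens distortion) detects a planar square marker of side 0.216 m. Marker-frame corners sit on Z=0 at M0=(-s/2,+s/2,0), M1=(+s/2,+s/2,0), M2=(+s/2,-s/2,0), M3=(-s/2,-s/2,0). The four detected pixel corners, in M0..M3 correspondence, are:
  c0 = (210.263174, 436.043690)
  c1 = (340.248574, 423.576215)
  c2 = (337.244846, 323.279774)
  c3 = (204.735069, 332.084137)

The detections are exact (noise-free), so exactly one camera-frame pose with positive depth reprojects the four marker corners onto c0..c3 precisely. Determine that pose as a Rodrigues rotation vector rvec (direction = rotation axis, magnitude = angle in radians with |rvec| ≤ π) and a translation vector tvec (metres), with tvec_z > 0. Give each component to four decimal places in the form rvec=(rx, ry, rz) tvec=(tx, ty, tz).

Intrinsics K: fx=776.1, fy=613.4, cx=310.7, cy=234.4
Marker side s = 0.216 m; corners in marker frame (Z=0):
  M0 = (-0.1080, +0.1080, 0)
  M1 = (+0.1080, +0.1080, 0)
  M2 = (+0.1080, -0.1080, 0)
  M3 = (-0.1080, -0.1080, 0)
Detected image corners:
  c0 = (210.263174, 436.043690) px
  c1 = (340.248574, 423.576215) px
  c2 = (337.244846, 323.279774) px
  c3 = (204.735069, 332.084137) px
Planar DLT: solve 8×8 A·h = b for H (H[2,2]=1):
  H  [+655.29974 +42.40836 +274.38054]
  H  [+16.86415 +504.22912 +379.10535]
  H  [+0.17474 +0.08337 +1.00000]
B = K⁻¹H; ‖b₁‖=0.794837, ‖b₂‖=0.794837; λ = 2/(‖b₁‖+‖b₂‖) = 1.258120, sign → tz>0 ⇒ λ=+1.258120
r₁ = λ·B[:,0] = (+0.97428,-0.04942,+0.21984); r₂ = λ·B[:,1] = (+0.02676,+0.99412,+0.10488)
r₃ = r₁×r₂ = (-0.22373,-0.09630,+0.96988); SVD([r₁ r₂ r₃]) → R = UVᵀ:
  R  [+0.97428 +0.02676 -0.22373]
  R  [-0.04942 +0.99412 -0.09630]
  R  [+0.21984 +0.10488 +0.96988]
t = (-0.05888, +0.29680, +1.25812) m
tr R = 2.938289; θ = arccos((tr R − 1)/2) = 0.249060 rad = 14.270°
axis k = ((R−Rᵀ)₃₂, (R−Rᵀ)₁₃, (R−Rᵀ)₂₁) / (2 sinθ) = (+0.408100, -0.899765, -0.154522)
rvec = θ·k = (+0.101641, -0.224095, -0.038485)

rvec=(0.1016, -0.2241, -0.0385) tvec=(-0.0589, 0.2968, 1.2581)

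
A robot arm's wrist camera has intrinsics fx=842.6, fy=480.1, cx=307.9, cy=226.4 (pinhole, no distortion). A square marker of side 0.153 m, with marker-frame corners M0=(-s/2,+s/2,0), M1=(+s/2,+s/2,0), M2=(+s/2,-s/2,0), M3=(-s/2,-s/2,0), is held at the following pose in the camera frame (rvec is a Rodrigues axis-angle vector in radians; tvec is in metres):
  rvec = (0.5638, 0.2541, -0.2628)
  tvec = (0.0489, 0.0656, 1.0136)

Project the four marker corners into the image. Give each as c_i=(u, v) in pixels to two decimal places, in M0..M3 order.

Intrinsics K: fx=842.6, fy=480.1, cx=307.9, cy=226.4
Marker side s = 0.153 m; corners in marker frame (Z=0):
  M0 = (-0.0765, +0.0765, 0)
  M1 = (+0.0765, +0.0765, 0)
  M2 = (+0.0765, -0.0765, 0)
  M3 = (-0.0765, -0.0765, 0)
rvec = (0.5638, 0.2541, -0.2628), |rvec| = θ = 0.67194 rad = 38.499°
Rodrigues: sinθ=0.62250, 1−cosθ=0.21738; R = I + sinθ·[k]× + (1−cosθ)·[k]×²:
    [+0.93566 +0.31244 +0.16407]
    [-0.17449 +0.81370 -0.55447]
    [-0.30674 +0.49017 +0.81587]
t = (0.0489, 0.0656, 1.0136) m
M0: Pc = R·M0+t = (+0.00122, +0.14120, +1.07456); u = 842.6·(+0.00122)/1.07456 + 307.9 = 308.8596, v = 480.1·(+0.14120)/1.07456 + 226.4 = 289.4847
M1: Pc = R·M1+t = (+0.14438, +0.11450, +1.02763); u = 842.6·(+0.14438)/1.02763 + 307.9 = 426.2833, v = 480.1·(+0.11450)/1.02763 + 226.4 = 279.8932
M2: Pc = R·M2+t = (+0.09658, -0.01000, +0.95264); u = 842.6·(+0.09658)/0.95264 + 307.9 = 393.3210, v = 480.1·(-0.01000)/0.95264 + 226.4 = 221.3619
M3: Pc = R·M3+t = (-0.04658, +0.01670, +0.99957); u = 842.6·(-0.04658)/0.99957 + 307.9 = 268.6348, v = 480.1·(+0.01670)/0.99957 + 226.4 = 234.4212

c0=(308.86, 289.48) c1=(426.28, 279.89) c2=(393.32, 221.36) c3=(268.63, 234.42)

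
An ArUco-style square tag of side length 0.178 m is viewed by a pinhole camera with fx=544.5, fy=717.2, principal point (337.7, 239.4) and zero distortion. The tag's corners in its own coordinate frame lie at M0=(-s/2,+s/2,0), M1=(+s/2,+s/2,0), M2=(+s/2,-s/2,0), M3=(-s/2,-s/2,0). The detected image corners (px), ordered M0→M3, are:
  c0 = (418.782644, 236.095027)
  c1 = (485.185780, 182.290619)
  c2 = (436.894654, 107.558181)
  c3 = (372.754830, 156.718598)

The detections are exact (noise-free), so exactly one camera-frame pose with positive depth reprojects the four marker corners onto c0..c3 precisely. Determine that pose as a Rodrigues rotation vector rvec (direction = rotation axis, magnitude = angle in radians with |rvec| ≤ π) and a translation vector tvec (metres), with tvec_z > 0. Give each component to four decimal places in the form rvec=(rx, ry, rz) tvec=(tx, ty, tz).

rvec=(-0.4101, -0.0650, -0.5631) tvec=(0.2018, -0.1186, 1.2143)

Intrinsics K: fx=544.5, fy=717.2, cx=337.7, cy=239.4
Marker side s = 0.178 m; corners in marker frame (Z=0):
  M0 = (-0.0890, +0.0890, 0)
  M1 = (+0.0890, +0.0890, 0)
  M2 = (+0.0890, -0.0890, 0)
  M3 = (-0.0890, -0.0890, 0)
Detected image corners:
  c0 = (418.782644, 236.095027) px
  c1 = (485.185780, 182.290619) px
  c2 = (436.894654, 107.558181) px
  c3 = (372.754830, 156.718598) px
Planar DLT: solve 8×8 A·h = b for H (H[2,2]=1):
  H  [+426.74872 +138.05321 +428.19082]
  H  [-264.89173 +382.14633 +169.32732]
  H  [+0.14057 -0.29637 +1.00000]
B = K⁻¹H; ‖b₁‖=0.823549, ‖b₂‖=0.823549; λ = 2/(‖b₁‖+‖b₂‖) = 1.214257, sign → tz>0 ⇒ λ=+1.214257
r₁ = λ·B[:,0] = (+0.84580,-0.50545,+0.17069); r₂ = λ·B[:,1] = (+0.53106,+0.76712,-0.35987)
r₃ = r₁×r₂ = (+0.05096,+0.39503,+0.91725); SVD([r₁ r₂ r₃]) → R = UVᵀ:
  R  [+0.84580 +0.53106 +0.05096]
  R  [-0.50545 +0.76712 +0.39503]
  R  [+0.17069 -0.35987 +0.91725]
t = (+0.20180, -0.11864, +1.21426) m
tr R = 2.530175; θ = arccos((tr R − 1)/2) = 0.699619 rad = 40.085°
axis k = ((R−Rᵀ)₃₂, (R−Rᵀ)₁₃, (R−Rᵀ)₂₁) / (2 sinθ) = (-0.586170, -0.092974, -0.804836)
rvec = θ·k = (-0.410096, -0.065047, -0.563079)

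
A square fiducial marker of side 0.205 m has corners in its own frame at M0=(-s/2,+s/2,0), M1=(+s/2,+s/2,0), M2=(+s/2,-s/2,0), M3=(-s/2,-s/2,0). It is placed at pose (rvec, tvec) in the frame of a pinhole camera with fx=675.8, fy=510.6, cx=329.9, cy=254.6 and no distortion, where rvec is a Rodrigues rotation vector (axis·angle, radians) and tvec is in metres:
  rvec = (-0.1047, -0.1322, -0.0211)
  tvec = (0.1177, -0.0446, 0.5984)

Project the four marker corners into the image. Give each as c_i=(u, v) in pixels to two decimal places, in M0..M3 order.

c0=(352.23, 306.85) c1=(579.50, 302.03) c2=(564.84, 133.24) c3=(344.95, 130.18)

Intrinsics K: fx=675.8, fy=510.6, cx=329.9, cy=254.6
Marker side s = 0.205 m; corners in marker frame (Z=0):
  M0 = (-0.1025, +0.1025, 0)
  M1 = (+0.1025, +0.1025, 0)
  M2 = (+0.1025, -0.1025, 0)
  M3 = (-0.1025, -0.1025, 0)
rvec = (-0.1047, -0.1322, -0.0211), |rvec| = θ = 0.16995 rad = 9.738°
Rodrigues: sinθ=0.16914, 1−cosθ=0.01441; R = I + sinθ·[k]× + (1−cosθ)·[k]×²:
    [+0.99106 +0.02790 -0.13046]
    [-0.01409 +0.99431 +0.10559]
    [+0.13267 -0.10281 +0.98581]
t = (0.1177, -0.0446, 0.5984) m
M0: Pc = R·M0+t = (+0.01898, +0.05876, +0.57426); u = 675.8·(+0.01898)/0.57426 + 329.9 = 352.2315, v = 510.6·(+0.05876)/0.57426 + 254.6 = 306.8471
M1: Pc = R·M1+t = (+0.22214, +0.05587, +0.60146); u = 675.8·(+0.22214)/0.60146 + 329.9 = 579.5002, v = 510.6·(+0.05587)/0.60146 + 254.6 = 302.0317
M2: Pc = R·M2+t = (+0.21642, -0.14796, +0.62254); u = 675.8·(+0.21642)/0.62254 + 329.9 = 564.8409, v = 510.6·(-0.14796)/0.62254 + 254.6 = 133.2429
M3: Pc = R·M3+t = (+0.01326, -0.14507, +0.59534); u = 675.8·(+0.01326)/0.59534 + 329.9 = 344.9479, v = 510.6·(-0.14507)/0.59534 + 254.6 = 130.1771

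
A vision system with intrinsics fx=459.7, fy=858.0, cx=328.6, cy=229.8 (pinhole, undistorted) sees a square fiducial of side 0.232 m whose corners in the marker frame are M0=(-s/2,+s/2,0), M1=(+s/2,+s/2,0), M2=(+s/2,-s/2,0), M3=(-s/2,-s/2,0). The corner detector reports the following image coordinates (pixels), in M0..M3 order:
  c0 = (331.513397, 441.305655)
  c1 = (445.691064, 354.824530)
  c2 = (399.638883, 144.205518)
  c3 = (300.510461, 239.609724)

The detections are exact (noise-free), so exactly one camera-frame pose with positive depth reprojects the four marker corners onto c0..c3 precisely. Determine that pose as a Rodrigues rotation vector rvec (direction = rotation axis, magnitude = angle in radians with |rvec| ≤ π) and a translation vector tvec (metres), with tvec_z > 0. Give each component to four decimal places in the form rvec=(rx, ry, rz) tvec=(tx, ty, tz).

Intrinsics K: fx=459.7, fy=858.0, cx=328.6, cy=229.8
Marker side s = 0.232 m; corners in marker frame (Z=0):
  M0 = (-0.1160, +0.1160, 0)
  M1 = (+0.1160, +0.1160, 0)
  M2 = (+0.1160, -0.1160, 0)
  M3 = (-0.1160, -0.1160, 0)
Detected image corners:
  c0 = (331.513397, 441.305655) px
  c1 = (445.691064, 354.824530) px
  c2 = (399.638883, 144.205518) px
  c3 = (300.510461, 239.609724) px
Planar DLT: solve 8×8 A·h = b for H (H[2,2]=1):
  H  [+313.04905 -7.69774 +365.86907]
  H  [-508.77065 +750.12958 +291.47808]
  H  [-0.39234 -0.46648 +1.00000]
B = K⁻¹H; ‖b₁‖=1.147315, ‖b₂‖=1.147315; λ = 2/(‖b₁‖+‖b₂‖) = 0.871600, sign → tz>0 ⇒ λ=+0.871600
r₁ = λ·B[:,0] = (+0.83799,-0.42525,-0.34197); r₂ = λ·B[:,1] = (+0.27604,+0.87092,-0.40658)
r₃ = r₁×r₂ = (+0.47072,+0.24632,+0.84720); SVD([r₁ r₂ r₃]) → R = UVᵀ:
  R  [+0.83799 +0.27604 +0.47072]
  R  [-0.42525 +0.87092 +0.24632]
  R  [-0.34197 -0.40658 +0.84720]
t = (+0.07066, +0.06266, +0.87160) m
tr R = 2.556106; θ = arccos((tr R − 1)/2) = 0.679236 rad = 38.917°
axis k = ((R−Rᵀ)₃₂, (R−Rᵀ)₁₃, (R−Rᵀ)₂₁) / (2 sinθ) = (-0.519661, +0.646839, -0.558169)
rvec = θ·k = (-0.352972, +0.439356, -0.379128)

rvec=(-0.3530, 0.4394, -0.3791) tvec=(0.0707, 0.0627, 0.8716)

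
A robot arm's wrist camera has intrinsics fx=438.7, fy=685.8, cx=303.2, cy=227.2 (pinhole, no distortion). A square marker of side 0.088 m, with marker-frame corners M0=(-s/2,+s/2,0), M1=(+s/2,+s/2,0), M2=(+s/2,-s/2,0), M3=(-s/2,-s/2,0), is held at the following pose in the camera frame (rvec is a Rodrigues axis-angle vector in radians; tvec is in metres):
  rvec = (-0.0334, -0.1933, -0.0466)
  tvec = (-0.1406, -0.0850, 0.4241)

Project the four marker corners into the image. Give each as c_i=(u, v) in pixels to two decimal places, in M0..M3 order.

c0=(110.98, 162.36) c1=(206.28, 158.88) c2=(202.44, 20.40) c3=(107.56, 18.22)

Intrinsics K: fx=438.7, fy=685.8, cx=303.2, cy=227.2
Marker side s = 0.088 m; corners in marker frame (Z=0):
  M0 = (-0.0440, +0.0440, 0)
  M1 = (+0.0440, +0.0440, 0)
  M2 = (+0.0440, -0.0440, 0)
  M3 = (-0.0440, -0.0440, 0)
rvec = (-0.0334, -0.1933, -0.0466), |rvec| = θ = 0.20162 rad = 11.552°
Rodrigues: sinθ=0.20026, 1−cosθ=0.02026; R = I + sinθ·[k]× + (1−cosθ)·[k]×²:
    [+0.98030 +0.04950 -0.19122]
    [-0.04307 +0.99836 +0.03766]
    [+0.19277 -0.02869 +0.98082]
t = (-0.1406, -0.0850, 0.4241) m
M0: Pc = R·M0+t = (-0.18156, -0.03918, +0.41436); u = 438.7·(-0.18156)/0.41436 + 303.2 = 110.9783, v = 685.8·(-0.03918)/0.41436 + 227.2 = 162.3581
M1: Pc = R·M1+t = (-0.09529, -0.04297, +0.43132); u = 438.7·(-0.09529)/0.43132 + 303.2 = 206.2807, v = 685.8·(-0.04297)/0.43132 + 227.2 = 158.8822
M2: Pc = R·M2+t = (-0.09964, -0.13082, +0.43384); u = 438.7·(-0.09964)/0.43384 + 303.2 = 202.4397, v = 685.8·(-0.13082)/0.43384 + 227.2 = 20.4013
M3: Pc = R·M3+t = (-0.18591, -0.12703, +0.41688); u = 438.7·(-0.18591)/0.41688 + 303.2 = 107.5581, v = 685.8·(-0.12703)/0.41688 + 227.2 = 18.2211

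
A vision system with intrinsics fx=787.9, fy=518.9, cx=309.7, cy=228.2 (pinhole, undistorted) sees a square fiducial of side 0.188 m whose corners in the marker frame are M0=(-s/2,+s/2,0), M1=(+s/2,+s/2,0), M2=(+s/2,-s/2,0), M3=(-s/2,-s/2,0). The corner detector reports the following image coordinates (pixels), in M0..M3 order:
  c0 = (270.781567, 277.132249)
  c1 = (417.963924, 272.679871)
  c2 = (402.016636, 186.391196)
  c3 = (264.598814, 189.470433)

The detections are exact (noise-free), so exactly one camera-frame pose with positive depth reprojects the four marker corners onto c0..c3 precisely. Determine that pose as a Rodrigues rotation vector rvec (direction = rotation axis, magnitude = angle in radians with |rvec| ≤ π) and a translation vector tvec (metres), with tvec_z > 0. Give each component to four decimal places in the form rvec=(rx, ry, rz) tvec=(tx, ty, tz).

Intrinsics K: fx=787.9, fy=518.9, cx=309.7, cy=228.2
Marker side s = 0.188 m; corners in marker frame (Z=0):
  M0 = (-0.0940, +0.0940, 0)
  M1 = (+0.0940, +0.0940, 0)
  M2 = (+0.0940, -0.0940, 0)
  M3 = (-0.0940, -0.0940, 0)
Detected image corners:
  c0 = (270.781567, 277.132249) px
  c1 = (417.963924, 272.679871) px
  c2 = (402.016636, 186.391196) px
  c3 = (264.598814, 189.470433) px
Planar DLT: solve 8×8 A·h = b for H (H[2,2]=1):
  H  [+779.03399 -66.44329 +339.10209]
  H  [-4.18004 +376.92142 +229.89277]
  H  [+0.06795 -0.37028 +1.00000]
B = K⁻¹H; ‖b₁‖=0.965182, ‖b₂‖=0.965182; λ = 2/(‖b₁‖+‖b₂‖) = 1.036074, sign → tz>0 ⇒ λ=+1.036074
r₁ = λ·B[:,0] = (+0.99674,-0.03930,+0.07040); r₂ = λ·B[:,1] = (+0.06342,+0.92130,-0.38364)
r₃ = r₁×r₂ = (-0.04978,+0.38685,+0.92080); SVD([r₁ r₂ r₃]) → R = UVᵀ:
  R  [+0.99674 +0.06342 -0.04978]
  R  [-0.03930 +0.92130 +0.38685]
  R  [+0.07040 -0.38364 +0.92080]
t = (+0.03866, +0.00338, +1.03607) m
tr R = 2.838845; θ = arccos((tr R − 1)/2) = 0.404187 rad = 23.158°
axis k = ((R−Rᵀ)₃₂, (R−Rᵀ)₁₃, (R−Rᵀ)₂₁) / (2 sinθ) = (-0.979590, -0.152787, -0.130609)
rvec = θ·k = (-0.395938, -0.061755, -0.052790)

rvec=(-0.3959, -0.0618, -0.0528) tvec=(0.0387, 0.0034, 1.0361)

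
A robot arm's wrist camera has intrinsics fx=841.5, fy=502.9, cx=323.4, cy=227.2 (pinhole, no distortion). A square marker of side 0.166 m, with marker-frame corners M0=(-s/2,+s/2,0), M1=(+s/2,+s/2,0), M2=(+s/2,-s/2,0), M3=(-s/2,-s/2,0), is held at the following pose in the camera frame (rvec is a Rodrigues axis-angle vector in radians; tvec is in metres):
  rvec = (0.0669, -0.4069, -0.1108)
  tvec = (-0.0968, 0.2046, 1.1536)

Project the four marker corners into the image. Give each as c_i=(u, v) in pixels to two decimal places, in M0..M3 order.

c0=(200.55, 359.55) c1=(314.05, 343.89) c2=(302.79, 275.09) c3=(187.17, 286.94)

Intrinsics K: fx=841.5, fy=502.9, cx=323.4, cy=227.2
Marker side s = 0.166 m; corners in marker frame (Z=0):
  M0 = (-0.0830, +0.0830, 0)
  M1 = (+0.0830, +0.0830, 0)
  M2 = (+0.0830, -0.0830, 0)
  M3 = (-0.0830, -0.0830, 0)
rvec = (0.0669, -0.4069, -0.1108), |rvec| = θ = 0.42699 rad = 24.465°
Rodrigues: sinθ=0.41413, 1−cosθ=0.08978; R = I + sinθ·[k]× + (1−cosθ)·[k]×²:
    [+0.91242 +0.09406 -0.39830]
    [-0.12087 +0.99175 -0.04268]
    [+0.39100 +0.08709 +0.91626]
t = (-0.0968, 0.2046, 1.1536) m
M0: Pc = R·M0+t = (-0.16472, +0.29695, +1.12838); u = 841.5·(-0.16472)/1.12838 + 323.4 = 200.5550, v = 502.9·(+0.29695)/1.12838 + 227.2 = 359.5450
M1: Pc = R·M1+t = (-0.01326, +0.27688, +1.19328); u = 841.5·(-0.01326)/1.19328 + 323.4 = 314.0475, v = 502.9·(+0.27688)/1.19328 + 227.2 = 343.8905
M2: Pc = R·M2+t = (-0.02888, +0.11225, +1.17882); u = 841.5·(-0.02888)/1.17882 + 323.4 = 302.7870, v = 502.9·(+0.11225)/1.17882 + 227.2 = 275.0882
M3: Pc = R·M3+t = (-0.18034, +0.13232, +1.11392); u = 841.5·(-0.18034)/1.11392 + 323.4 = 187.1655, v = 502.9·(+0.13232)/1.11392 + 227.2 = 286.9370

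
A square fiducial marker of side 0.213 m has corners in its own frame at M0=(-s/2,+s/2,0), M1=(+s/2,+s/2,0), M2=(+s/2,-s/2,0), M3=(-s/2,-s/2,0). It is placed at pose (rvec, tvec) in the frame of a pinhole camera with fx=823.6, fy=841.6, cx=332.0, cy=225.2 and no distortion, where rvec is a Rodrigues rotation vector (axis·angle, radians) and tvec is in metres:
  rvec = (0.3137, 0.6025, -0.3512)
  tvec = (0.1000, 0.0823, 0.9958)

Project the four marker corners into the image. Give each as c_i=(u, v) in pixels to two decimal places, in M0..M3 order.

c0=(379.02, 382.63) c1=(526.97, 360.75) c2=(456.90, 190.86) c3=(311.97, 234.36)

Intrinsics K: fx=823.6, fy=841.6, cx=332.0, cy=225.2
Marker side s = 0.213 m; corners in marker frame (Z=0):
  M0 = (-0.1065, +0.1065, 0)
  M1 = (+0.1065, +0.1065, 0)
  M2 = (+0.1065, -0.1065, 0)
  M3 = (-0.1065, -0.1065, 0)
rvec = (0.3137, 0.6025, -0.3512), |rvec| = θ = 0.76469 rad = 43.814°
Rodrigues: sinθ=0.69232, 1−cosθ=0.27841; R = I + sinθ·[k]× + (1−cosθ)·[k]×²:
    [+0.76845 +0.40795 +0.49302]
    [-0.22797 +0.89442 -0.38475]
    [-0.59793 +0.18327 +0.78032]
t = (0.1000, 0.0823, 0.9958) m
M0: Pc = R·M0+t = (+0.06161, +0.20184, +1.07900); u = 823.6·(+0.06161)/1.07900 + 332.0 = 379.0243, v = 841.6·(+0.20184)/1.07900 + 225.2 = 382.6282
M1: Pc = R·M1+t = (+0.22529, +0.15328, +0.95164); u = 823.6·(+0.22529)/0.95164 + 332.0 = 526.9746, v = 841.6·(+0.15328)/0.95164 + 225.2 = 360.7535
M2: Pc = R·M2+t = (+0.13839, -0.03724, +0.91260); u = 823.6·(+0.13839)/0.91260 + 332.0 = 456.8965, v = 841.6·(-0.03724)/0.91260 + 225.2 = 190.8617
M3: Pc = R·M3+t = (-0.02529, +0.01132, +1.03996); u = 823.6·(-0.02529)/1.03996 + 332.0 = 311.9748, v = 841.6·(+0.01132)/1.03996 + 225.2 = 234.3633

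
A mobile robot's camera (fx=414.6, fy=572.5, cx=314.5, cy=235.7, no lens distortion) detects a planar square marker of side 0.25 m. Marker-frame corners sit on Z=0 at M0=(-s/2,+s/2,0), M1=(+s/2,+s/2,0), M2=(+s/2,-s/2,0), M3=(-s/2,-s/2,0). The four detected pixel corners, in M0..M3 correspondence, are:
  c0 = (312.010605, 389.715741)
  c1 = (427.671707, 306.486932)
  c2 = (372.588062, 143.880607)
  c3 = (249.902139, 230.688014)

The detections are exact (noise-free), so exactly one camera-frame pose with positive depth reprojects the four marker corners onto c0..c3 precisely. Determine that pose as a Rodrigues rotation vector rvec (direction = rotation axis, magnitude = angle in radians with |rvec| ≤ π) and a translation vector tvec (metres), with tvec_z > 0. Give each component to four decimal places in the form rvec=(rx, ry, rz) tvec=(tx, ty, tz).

rvec=(0.1639, -0.0623, -0.4722) tvec=(0.0504, 0.0460, 0.7726)

Intrinsics K: fx=414.6, fy=572.5, cx=314.5, cy=235.7
Marker side s = 0.25 m; corners in marker frame (Z=0):
  M0 = (-0.1250, +0.1250, 0)
  M1 = (+0.1250, +0.1250, 0)
  M2 = (+0.1250, -0.1250, 0)
  M3 = (-0.1250, -0.1250, 0)
Detected image corners:
  c0 = (312.010605, 389.715741) px
  c1 = (427.671707, 306.486932) px
  c2 = (372.588062, 143.880607) px
  c3 = (249.902139, 230.688014) px
Planar DLT: solve 8×8 A·h = b for H (H[2,2]=1):
  H  [+485.93747 +309.89293 +341.56639]
  H  [-332.30160 +702.68805 +269.77261]
  H  [+0.02829 +0.22188 +1.00000]
B = K⁻¹H; ‖b₁‖=1.294318, ‖b₂‖=1.294318; λ = 2/(‖b₁‖+‖b₂‖) = 0.772608, sign → tz>0 ⇒ λ=+0.772608
r₁ = λ·B[:,0] = (+0.88897,-0.45745,+0.02186); r₂ = λ·B[:,1] = (+0.44745,+0.87773,+0.17142)
r₃ = r₁×r₂ = (-0.09760,-0.14261,+0.98496); SVD([r₁ r₂ r₃]) → R = UVᵀ:
  R  [+0.88897 +0.44745 -0.09760]
  R  [-0.45745 +0.87773 -0.14261]
  R  [+0.02186 +0.17142 +0.98496]
t = (+0.05044, +0.04598, +0.77261) m
tr R = 2.751647; θ = arccos((tr R − 1)/2) = 0.503657 rad = 28.857°
axis k = ((R−Rᵀ)₃₂, (R−Rᵀ)₁₃, (R−Rᵀ)₂₁) / (2 sinθ) = (+0.325335, -0.123754, -0.937466)
rvec = θ·k = (+0.163857, -0.062330, -0.472161)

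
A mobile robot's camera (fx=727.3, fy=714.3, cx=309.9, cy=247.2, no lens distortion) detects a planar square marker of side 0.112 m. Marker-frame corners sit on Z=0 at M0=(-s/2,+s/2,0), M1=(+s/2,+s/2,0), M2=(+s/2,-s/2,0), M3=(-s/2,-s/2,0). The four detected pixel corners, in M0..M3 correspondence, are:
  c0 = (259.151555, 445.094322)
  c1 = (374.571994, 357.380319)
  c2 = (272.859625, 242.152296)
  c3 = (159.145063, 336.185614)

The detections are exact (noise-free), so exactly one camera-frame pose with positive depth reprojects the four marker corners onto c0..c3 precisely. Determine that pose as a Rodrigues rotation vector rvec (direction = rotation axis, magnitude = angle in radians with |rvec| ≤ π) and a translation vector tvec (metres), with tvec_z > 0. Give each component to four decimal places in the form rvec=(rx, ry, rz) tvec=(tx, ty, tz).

rvec=(0.1593, 0.1485, -0.6991) tvec=(-0.0321, 0.0737, 0.5293)

Intrinsics K: fx=727.3, fy=714.3, cx=309.9, cy=247.2
Marker side s = 0.112 m; corners in marker frame (Z=0):
  M0 = (-0.0560, +0.0560, 0)
  M1 = (+0.0560, +0.0560, 0)
  M2 = (+0.0560, -0.0560, 0)
  M3 = (-0.0560, -0.0560, 0)
Detected image corners:
  c0 = (259.151555, 445.094322) px
  c1 = (374.571994, 357.380319) px
  c2 = (272.859625, 242.152296) px
  c3 = (159.145063, 336.185614) px
Planar DLT: solve 8×8 A·h = b for H (H[2,2]=1):
  H  [+927.97533 +948.61410 +265.79921]
  H  [-934.20654 +1062.54344 +346.67875]
  H  [-0.35666 +0.18104 +1.00000]
B = K⁻¹H; ‖b₁‖=1.889168, ‖b₂‖=1.889168; λ = 2/(‖b₁‖+‖b₂‖) = 0.529333, sign → tz>0 ⇒ λ=+0.529333
r₁ = λ·B[:,0] = (+0.75583,-0.62696,-0.18879); r₂ = λ·B[:,1] = (+0.64957,+0.75424,+0.09583)
r₃ = r₁×r₂ = (+0.08231,-0.19507,+0.97733); SVD([r₁ r₂ r₃]) → R = UVᵀ:
  R  [+0.75583 +0.64957 +0.08231]
  R  [-0.62696 +0.75424 -0.19507]
  R  [-0.18879 +0.09583 +0.97733]
t = (-0.03210, +0.07372, +0.52933) m
tr R = 2.487395; θ = arccos((tr R − 1)/2) = 0.732212 rad = 41.953°
axis k = ((R−Rᵀ)₃₂, (R−Rᵀ)₁₃, (R−Rᵀ)₂₁) / (2 sinθ) = (+0.217571, +0.202765, -0.954751)
rvec = θ·k = (+0.159308, +0.148467, -0.699080)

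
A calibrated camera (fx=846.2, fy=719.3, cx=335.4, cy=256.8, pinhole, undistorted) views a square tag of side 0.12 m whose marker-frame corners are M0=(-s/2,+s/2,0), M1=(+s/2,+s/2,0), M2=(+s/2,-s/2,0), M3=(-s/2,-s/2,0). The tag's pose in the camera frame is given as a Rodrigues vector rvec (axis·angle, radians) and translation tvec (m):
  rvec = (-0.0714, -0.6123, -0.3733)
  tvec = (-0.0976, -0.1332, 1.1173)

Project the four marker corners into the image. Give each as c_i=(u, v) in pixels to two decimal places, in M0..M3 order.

Intrinsics K: fx=846.2, fy=719.3, cx=335.4, cy=256.8
Marker side s = 0.12 m; corners in marker frame (Z=0):
  M0 = (-0.0600, +0.0600, 0)
  M1 = (+0.0600, +0.0600, 0)
  M2 = (+0.0600, -0.0600, 0)
  M3 = (-0.0600, -0.0600, 0)
rvec = (-0.0714, -0.6123, -0.3733), |rvec| = θ = 0.72067 rad = 41.291°
Rodrigues: sinθ=0.65989, 1−cosθ=0.24863; R = I + sinθ·[k]× + (1−cosθ)·[k]×²:
    [+0.75381 +0.36275 -0.54790]
    [-0.32089 +0.93085 +0.17480]
    [+0.57342 +0.04405 +0.81808]
t = (-0.0976, -0.1332, 1.1173) m
M0: Pc = R·M0+t = (-0.12106, -0.05810, +1.08554); u = 846.2·(-0.12106)/1.08554 + 335.4 = 241.0283, v = 719.3·(-0.05810)/1.08554 + 256.8 = 218.3044
M1: Pc = R·M1+t = (-0.03061, -0.09660, +1.15435); u = 846.2·(-0.03061)/1.15435 + 335.4 = 312.9634, v = 719.3·(-0.09660)/1.15435 + 256.8 = 196.6049
M2: Pc = R·M2+t = (-0.07414, -0.20830, +1.14906); u = 846.2·(-0.07414)/1.14906 + 335.4 = 280.8040, v = 719.3·(-0.20830)/1.14906 + 256.8 = 126.4041
M3: Pc = R·M3+t = (-0.16459, -0.16980, +1.08025); u = 846.2·(-0.16459)/1.08025 + 335.4 = 206.4684, v = 719.3·(-0.16980)/1.08025 + 256.8 = 143.7380

c0=(241.03, 218.30) c1=(312.96, 196.60) c2=(280.80, 126.40) c3=(206.47, 143.74)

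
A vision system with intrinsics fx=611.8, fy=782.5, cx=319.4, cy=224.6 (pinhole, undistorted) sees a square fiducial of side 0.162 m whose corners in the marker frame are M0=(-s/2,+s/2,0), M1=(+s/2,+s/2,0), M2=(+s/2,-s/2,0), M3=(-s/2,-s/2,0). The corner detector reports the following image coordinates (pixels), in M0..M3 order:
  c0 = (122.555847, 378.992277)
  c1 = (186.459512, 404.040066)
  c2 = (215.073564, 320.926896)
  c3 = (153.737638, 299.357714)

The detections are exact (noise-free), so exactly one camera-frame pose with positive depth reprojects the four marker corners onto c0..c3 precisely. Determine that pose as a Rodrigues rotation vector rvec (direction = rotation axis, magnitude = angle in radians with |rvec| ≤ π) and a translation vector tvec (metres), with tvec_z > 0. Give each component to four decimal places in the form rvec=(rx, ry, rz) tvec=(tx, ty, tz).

rvec=(-0.5266, 0.1759, 0.2827) tvec=(-0.3448, 0.2247, 1.4067)

Intrinsics K: fx=611.8, fy=782.5, cx=319.4, cy=224.6
Marker side s = 0.162 m; corners in marker frame (Z=0):
  M0 = (-0.0810, +0.0810, 0)
  M1 = (+0.0810, +0.0810, 0)
  M2 = (+0.0810, -0.0810, 0)
  M3 = (-0.0810, -0.0810, 0)
Detected image corners:
  c0 = (122.555847, 378.992277) px
  c1 = (186.459512, 404.040066) px
  c2 = (215.073564, 320.926896) px
  c3 = (153.737638, 299.357714) px
Planar DLT: solve 8×8 A·h = b for H (H[2,2]=1):
  H  [+357.79935 -241.17677 +169.43350]
  H  [+84.52640 +385.16019 +349.57122]
  H  [-0.16835 -0.33350 +1.00000]
B = K⁻¹H; ‖b₁‖=0.710873, ‖b₂‖=0.710873; λ = 2/(‖b₁‖+‖b₂‖) = 1.406721, sign → tz>0 ⇒ λ=+1.406721
r₁ = λ·B[:,0] = (+0.94633,+0.21993,-0.23683); r₂ = λ·B[:,1] = (-0.30962,+0.82707,-0.46914)
r₃ = r₁×r₂ = (+0.09269,+0.51729,+0.85078); SVD([r₁ r₂ r₃]) → R = UVᵀ:
  R  [+0.94633 -0.30962 +0.09269]
  R  [+0.21993 +0.82707 +0.51729]
  R  [-0.23683 -0.46914 +0.85078]
t = (-0.34482, +0.22466, +1.40672) m
tr R = 2.624178; θ = arccos((tr R − 1)/2) = 0.623073 rad = 35.699°
axis k = ((R−Rᵀ)₃₂, (R−Rᵀ)₁₃, (R−Rᵀ)₂₁) / (2 sinθ) = (-0.845220, +0.282347, +0.453744)
rvec = θ·k = (-0.526634, +0.175923, +0.282716)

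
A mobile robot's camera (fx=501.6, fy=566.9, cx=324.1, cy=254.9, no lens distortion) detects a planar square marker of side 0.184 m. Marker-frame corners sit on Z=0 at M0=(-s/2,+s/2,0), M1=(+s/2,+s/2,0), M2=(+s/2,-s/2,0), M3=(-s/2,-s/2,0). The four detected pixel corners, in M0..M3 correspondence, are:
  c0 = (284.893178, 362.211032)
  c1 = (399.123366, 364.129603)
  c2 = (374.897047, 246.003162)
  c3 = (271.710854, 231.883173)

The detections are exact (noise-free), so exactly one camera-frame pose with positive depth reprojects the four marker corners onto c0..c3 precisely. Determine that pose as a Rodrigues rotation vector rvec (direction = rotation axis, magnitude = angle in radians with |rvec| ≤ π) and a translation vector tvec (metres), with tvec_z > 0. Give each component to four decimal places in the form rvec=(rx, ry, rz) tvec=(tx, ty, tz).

Intrinsics K: fx=501.6, fy=566.9, cx=324.1, cy=254.9
Marker side s = 0.184 m; corners in marker frame (Z=0):
  M0 = (-0.0920, +0.0920, 0)
  M1 = (+0.0920, +0.0920, 0)
  M2 = (+0.0920, -0.0920, 0)
  M3 = (-0.0920, -0.0920, 0)
Detected image corners:
  c0 = (284.893178, 362.211032) px
  c1 = (399.123366, 364.129603) px
  c2 = (374.897047, 246.003162) px
  c3 = (271.710854, 231.883173) px
Planar DLT: solve 8×8 A·h = b for H (H[2,2]=1):
  H  [+780.56237 -113.38657 +334.97531]
  H  [+218.92844 +477.33864 +297.54783]
  H  [+0.57583 -0.65121 +1.00000]
B = K⁻¹H; ‖b₁‖=1.322810, ‖b₂‖=1.322810; λ = 2/(‖b₁‖+‖b₂‖) = 0.755966, sign → tz>0 ⇒ λ=+0.755966
r₁ = λ·B[:,0] = (+0.89512,+0.09621,+0.43531); r₂ = λ·B[:,1] = (+0.14720,+0.85789,-0.49230)
r₃ = r₁×r₂ = (-0.42081,+0.50474,+0.75376); SVD([r₁ r₂ r₃]) → R = UVᵀ:
  R  [+0.89512 +0.14720 -0.42081]
  R  [+0.09621 +0.85789 +0.50474]
  R  [+0.43531 -0.49230 +0.75376]
t = (+0.01639, +0.05687, +0.75597) m
tr R = 2.506771; θ = arccos((tr R − 1)/2) = 0.717601 rad = 41.116°
axis k = ((R−Rᵀ)₃₂, (R−Rᵀ)₁₃, (R−Rᵀ)₂₁) / (2 sinθ) = (-0.758115, -0.650968, -0.038773)
rvec = θ·k = (-0.544024, -0.467135, -0.027823)

rvec=(-0.5440, -0.4671, -0.0278) tvec=(0.0164, 0.0569, 0.7560)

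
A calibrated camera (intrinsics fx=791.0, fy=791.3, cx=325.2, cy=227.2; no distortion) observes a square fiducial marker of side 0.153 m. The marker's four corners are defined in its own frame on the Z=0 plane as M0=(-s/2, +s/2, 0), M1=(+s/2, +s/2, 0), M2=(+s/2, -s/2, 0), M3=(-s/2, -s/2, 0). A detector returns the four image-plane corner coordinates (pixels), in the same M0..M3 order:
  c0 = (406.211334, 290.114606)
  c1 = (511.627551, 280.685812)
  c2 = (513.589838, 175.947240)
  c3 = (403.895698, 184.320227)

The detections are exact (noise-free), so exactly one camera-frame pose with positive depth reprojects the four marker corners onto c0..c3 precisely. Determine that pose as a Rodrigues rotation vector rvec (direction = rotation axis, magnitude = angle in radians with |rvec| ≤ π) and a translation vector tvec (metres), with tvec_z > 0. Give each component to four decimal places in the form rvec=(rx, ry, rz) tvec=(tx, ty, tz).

rvec=(0.2866, -0.1073, -0.0660) tvec=(0.1861, 0.0091, 1.0985)

Intrinsics K: fx=791.0, fy=791.3, cx=325.2, cy=227.2
Marker side s = 0.153 m; corners in marker frame (Z=0):
  M0 = (-0.0765, +0.0765, 0)
  M1 = (+0.0765, +0.0765, 0)
  M2 = (+0.0765, -0.0765, 0)
  M3 = (-0.0765, -0.0765, 0)
Detected image corners:
  c0 = (406.211334, 290.114606) px
  c1 = (511.627551, 280.685812) px
  c2 = (513.589838, 175.947240) px
  c3 = (403.895698, 184.320227) px
Planar DLT: solve 8×8 A·h = b for H (H[2,2]=1):
  H  [+742.85576 +120.27391 +459.19293]
  H  [-37.87170 +748.47023 +233.78332]
  H  [+0.08752 +0.25982 +1.00000]
B = K⁻¹H; ‖b₁‖=0.910314, ‖b₂‖=0.910314; λ = 2/(‖b₁‖+‖b₂‖) = 1.098522, sign → tz>0 ⇒ λ=+1.098522
r₁ = λ·B[:,0] = (+0.99213,-0.08018,+0.09615); r₂ = λ·B[:,1] = (+0.04969,+0.95711,+0.28542)
r₃ = r₁×r₂ = (-0.11491,-0.27839,+0.95357); SVD([r₁ r₂ r₃]) → R = UVᵀ:
  R  [+0.99213 +0.04969 -0.11491]
  R  [-0.08018 +0.95711 -0.27839]
  R  [+0.09615 +0.28542 +0.95357]
t = (+0.18609, +0.00914, +1.09852) m
tr R = 2.902816; θ = arccos((tr R − 1)/2) = 0.313020 rad = 17.935°
axis k = ((R−Rᵀ)₃₂, (R−Rᵀ)₁₃, (R−Rᵀ)₂₁) / (2 sinθ) = (+0.915472, -0.342696, -0.210878)
rvec = θ·k = (+0.286562, -0.107271, -0.066009)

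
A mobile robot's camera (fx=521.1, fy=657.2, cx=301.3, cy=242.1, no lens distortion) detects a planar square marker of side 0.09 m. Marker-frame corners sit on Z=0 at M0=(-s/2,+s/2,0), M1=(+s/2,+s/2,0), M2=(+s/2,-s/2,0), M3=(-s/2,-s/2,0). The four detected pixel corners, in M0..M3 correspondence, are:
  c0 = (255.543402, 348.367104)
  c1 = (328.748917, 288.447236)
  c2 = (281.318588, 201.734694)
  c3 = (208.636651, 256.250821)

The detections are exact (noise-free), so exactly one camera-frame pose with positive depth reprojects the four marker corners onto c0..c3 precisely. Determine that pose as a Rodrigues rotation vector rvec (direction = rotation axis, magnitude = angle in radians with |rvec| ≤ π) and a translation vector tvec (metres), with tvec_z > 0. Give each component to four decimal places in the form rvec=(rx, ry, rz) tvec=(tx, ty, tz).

rvec=(-0.2640, -0.1766, -0.5740) tvec=(-0.0336, 0.0249, 0.5407)

Intrinsics K: fx=521.1, fy=657.2, cx=301.3, cy=242.1
Marker side s = 0.09 m; corners in marker frame (Z=0):
  M0 = (-0.0450, +0.0450, 0)
  M1 = (+0.0450, +0.0450, 0)
  M2 = (+0.0450, -0.0450, 0)
  M3 = (-0.0450, -0.0450, 0)
Detected image corners:
  c0 = (255.543402, 348.367104) px
  c1 = (328.748917, 288.447236) px
  c2 = (281.318588, 201.734694) px
  c3 = (208.636651, 256.250821) px
Planar DLT: solve 8×8 A·h = b for H (H[2,2]=1):
  H  [+928.29967 +426.51928 +268.89634]
  H  [-515.14809 +893.39965 +272.40359]
  H  [+0.43886 -0.36354 +1.00000]
B = K⁻¹H; ‖b₁‖=1.849431, ‖b₂‖=1.849431; λ = 2/(‖b₁‖+‖b₂‖) = 0.540707, sign → tz>0 ⇒ λ=+0.540707
r₁ = λ·B[:,0] = (+0.82602,-0.51125,+0.23730); r₂ = λ·B[:,1] = (+0.55622,+0.80745,-0.19657)
r₃ = r₁×r₂ = (-0.09111,+0.29436,+0.95134); SVD([r₁ r₂ r₃]) → R = UVᵀ:
  R  [+0.82602 +0.55622 -0.09111]
  R  [-0.51125 +0.80745 +0.29436]
  R  [+0.23730 -0.19657 +0.95134]
t = (-0.03362, +0.02493, +0.54071) m
tr R = 2.584816; θ = arccos((tr R − 1)/2) = 0.656050 rad = 37.589°
axis k = ((R−Rᵀ)₃₂, (R−Rᵀ)₁₃, (R−Rᵀ)₂₁) / (2 sinθ) = (-0.402406, -0.269187, -0.874990)
rvec = θ·k = (-0.263998, -0.176600, -0.574037)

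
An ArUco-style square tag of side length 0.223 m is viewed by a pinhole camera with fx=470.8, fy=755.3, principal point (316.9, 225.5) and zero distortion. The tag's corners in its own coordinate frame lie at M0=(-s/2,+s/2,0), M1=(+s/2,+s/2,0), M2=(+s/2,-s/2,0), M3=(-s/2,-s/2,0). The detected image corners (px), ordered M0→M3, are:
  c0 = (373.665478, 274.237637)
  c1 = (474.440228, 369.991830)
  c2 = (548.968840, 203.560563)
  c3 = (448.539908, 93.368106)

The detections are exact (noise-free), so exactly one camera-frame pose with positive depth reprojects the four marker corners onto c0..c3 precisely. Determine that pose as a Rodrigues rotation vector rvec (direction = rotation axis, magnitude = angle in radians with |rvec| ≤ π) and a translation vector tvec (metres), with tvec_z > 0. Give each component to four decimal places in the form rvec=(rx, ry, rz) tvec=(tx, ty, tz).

rvec=(0.2044, -0.1707, 0.5466) tvec=(0.2495, 0.0140, 0.8089)

Intrinsics K: fx=470.8, fy=755.3, cx=316.9, cy=225.5
Marker side s = 0.223 m; corners in marker frame (Z=0):
  M0 = (-0.1115, +0.1115, 0)
  M1 = (+0.1115, +0.1115, 0)
  M2 = (+0.1115, -0.1115, 0)
  M3 = (-0.1115, -0.1115, 0)
Detected image corners:
  c0 = (373.665478, 274.237637) px
  c1 = (474.440228, 369.991830) px
  c2 = (548.968840, 203.560563) px
  c3 = (448.539908, 93.368106) px
Planar DLT: solve 8×8 A·h = b for H (H[2,2]=1):
  H  [+573.51472 -251.20874 +462.13512]
  H  [+523.51016 +820.45316 +238.56932]
  H  [+0.26521 +0.18152 +1.00000]
B = K⁻¹H; ‖b₁‖=1.236177, ‖b₂‖=1.236177; λ = 2/(‖b₁‖+‖b₂‖) = 0.808946, sign → tz>0 ⇒ λ=+0.808946
r₁ = λ·B[:,0] = (+0.84102,+0.49664,+0.21454); r₂ = λ·B[:,1] = (-0.53047,+0.83489,+0.14684)
r₃ = r₁×r₂ = (-0.10619,-0.23730,+0.96561); SVD([r₁ r₂ r₃]) → R = UVᵀ:
  R  [+0.84102 -0.53047 -0.10619]
  R  [+0.49664 +0.83489 -0.23730]
  R  [+0.21454 +0.14684 +0.96561]
t = (+0.24955, +0.01400, +0.80895) m
tr R = 2.641525; θ = arccos((tr R − 1)/2) = 0.608052 rad = 34.839°
axis k = ((R−Rᵀ)₃₂, (R−Rᵀ)₁₃, (R−Rᵀ)₂₁) / (2 sinθ) = (+0.336216, -0.280721, +0.898974)
rvec = θ·k = (+0.204437, -0.170693, +0.546623)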